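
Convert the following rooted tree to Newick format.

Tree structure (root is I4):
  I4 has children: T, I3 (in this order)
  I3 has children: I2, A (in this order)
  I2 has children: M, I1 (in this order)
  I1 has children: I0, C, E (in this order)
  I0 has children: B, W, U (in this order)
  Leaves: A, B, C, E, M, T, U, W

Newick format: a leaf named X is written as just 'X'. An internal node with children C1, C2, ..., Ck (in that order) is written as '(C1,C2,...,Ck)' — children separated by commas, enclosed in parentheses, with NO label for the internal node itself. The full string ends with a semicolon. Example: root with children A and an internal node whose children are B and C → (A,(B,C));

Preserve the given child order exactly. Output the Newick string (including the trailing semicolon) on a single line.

Answer: (T,((M,((B,W,U),C,E)),A));

Derivation:
internal I4 with children ['T', 'I3']
  leaf 'T' → 'T'
  internal I3 with children ['I2', 'A']
    internal I2 with children ['M', 'I1']
      leaf 'M' → 'M'
      internal I1 with children ['I0', 'C', 'E']
        internal I0 with children ['B', 'W', 'U']
          leaf 'B' → 'B'
          leaf 'W' → 'W'
          leaf 'U' → 'U'
        → '(B,W,U)'
        leaf 'C' → 'C'
        leaf 'E' → 'E'
      → '((B,W,U),C,E)'
    → '(M,((B,W,U),C,E))'
    leaf 'A' → 'A'
  → '((M,((B,W,U),C,E)),A)'
→ '(T,((M,((B,W,U),C,E)),A))'
Final: (T,((M,((B,W,U),C,E)),A));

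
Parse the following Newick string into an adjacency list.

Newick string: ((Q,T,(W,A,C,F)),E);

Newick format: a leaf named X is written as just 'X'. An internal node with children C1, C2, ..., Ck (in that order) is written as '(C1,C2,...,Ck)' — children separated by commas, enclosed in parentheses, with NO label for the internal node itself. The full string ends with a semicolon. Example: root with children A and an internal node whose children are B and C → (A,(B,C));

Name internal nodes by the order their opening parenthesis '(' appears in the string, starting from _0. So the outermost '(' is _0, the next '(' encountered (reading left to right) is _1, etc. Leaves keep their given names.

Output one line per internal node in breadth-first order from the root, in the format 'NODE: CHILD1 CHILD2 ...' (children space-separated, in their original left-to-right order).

Input: ((Q,T,(W,A,C,F)),E);
Scanning left-to-right, naming '(' by encounter order:
  pos 0: '(' -> open internal node _0 (depth 1)
  pos 1: '(' -> open internal node _1 (depth 2)
  pos 6: '(' -> open internal node _2 (depth 3)
  pos 14: ')' -> close internal node _2 (now at depth 2)
  pos 15: ')' -> close internal node _1 (now at depth 1)
  pos 18: ')' -> close internal node _0 (now at depth 0)
Total internal nodes: 3
BFS adjacency from root:
  _0: _1 E
  _1: Q T _2
  _2: W A C F

Answer: _0: _1 E
_1: Q T _2
_2: W A C F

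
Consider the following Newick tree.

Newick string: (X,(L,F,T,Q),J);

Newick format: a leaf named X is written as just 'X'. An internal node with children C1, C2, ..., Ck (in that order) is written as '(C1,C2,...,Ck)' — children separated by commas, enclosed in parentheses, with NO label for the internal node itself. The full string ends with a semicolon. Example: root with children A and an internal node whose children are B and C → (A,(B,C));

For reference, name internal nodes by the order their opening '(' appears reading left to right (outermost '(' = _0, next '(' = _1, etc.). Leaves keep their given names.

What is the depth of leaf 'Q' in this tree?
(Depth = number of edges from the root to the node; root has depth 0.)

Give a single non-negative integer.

Newick: (X,(L,F,T,Q),J);
Naming internals by '(' encounter order: outermost '(' = _0, next = _1, ...
Query node: Q
Path from root: _0 -> _1 -> Q
Depth of Q: 2 (number of edges from root)

Answer: 2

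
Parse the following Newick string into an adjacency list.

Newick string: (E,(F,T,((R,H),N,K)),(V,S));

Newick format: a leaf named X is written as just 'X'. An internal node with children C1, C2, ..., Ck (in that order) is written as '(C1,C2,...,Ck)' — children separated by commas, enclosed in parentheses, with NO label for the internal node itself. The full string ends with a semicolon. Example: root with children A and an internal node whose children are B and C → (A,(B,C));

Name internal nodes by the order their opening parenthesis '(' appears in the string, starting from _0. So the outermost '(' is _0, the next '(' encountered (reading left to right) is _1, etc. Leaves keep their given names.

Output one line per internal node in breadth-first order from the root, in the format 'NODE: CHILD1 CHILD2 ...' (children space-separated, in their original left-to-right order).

Input: (E,(F,T,((R,H),N,K)),(V,S));
Scanning left-to-right, naming '(' by encounter order:
  pos 0: '(' -> open internal node _0 (depth 1)
  pos 3: '(' -> open internal node _1 (depth 2)
  pos 8: '(' -> open internal node _2 (depth 3)
  pos 9: '(' -> open internal node _3 (depth 4)
  pos 13: ')' -> close internal node _3 (now at depth 3)
  pos 18: ')' -> close internal node _2 (now at depth 2)
  pos 19: ')' -> close internal node _1 (now at depth 1)
  pos 21: '(' -> open internal node _4 (depth 2)
  pos 25: ')' -> close internal node _4 (now at depth 1)
  pos 26: ')' -> close internal node _0 (now at depth 0)
Total internal nodes: 5
BFS adjacency from root:
  _0: E _1 _4
  _1: F T _2
  _4: V S
  _2: _3 N K
  _3: R H

Answer: _0: E _1 _4
_1: F T _2
_4: V S
_2: _3 N K
_3: R H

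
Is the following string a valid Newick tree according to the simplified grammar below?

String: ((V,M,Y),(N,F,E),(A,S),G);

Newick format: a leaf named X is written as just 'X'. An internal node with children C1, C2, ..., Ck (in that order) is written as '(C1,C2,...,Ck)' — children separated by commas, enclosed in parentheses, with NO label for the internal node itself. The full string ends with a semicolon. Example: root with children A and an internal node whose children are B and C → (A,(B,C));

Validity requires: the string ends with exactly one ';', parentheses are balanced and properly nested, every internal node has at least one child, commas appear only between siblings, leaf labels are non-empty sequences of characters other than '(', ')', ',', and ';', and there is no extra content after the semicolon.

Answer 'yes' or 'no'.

Answer: yes

Derivation:
Input: ((V,M,Y),(N,F,E),(A,S),G);
Paren balance: 4 '(' vs 4 ')' OK
Ends with single ';': True
Full parse: OK
Valid: True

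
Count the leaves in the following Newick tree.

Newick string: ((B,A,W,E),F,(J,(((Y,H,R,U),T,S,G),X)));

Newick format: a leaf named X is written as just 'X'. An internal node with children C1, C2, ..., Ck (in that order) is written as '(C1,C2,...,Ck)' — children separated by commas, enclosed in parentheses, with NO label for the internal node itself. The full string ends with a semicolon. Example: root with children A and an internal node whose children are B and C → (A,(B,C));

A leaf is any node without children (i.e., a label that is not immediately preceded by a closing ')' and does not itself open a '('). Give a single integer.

Newick: ((B,A,W,E),F,(J,(((Y,H,R,U),T,S,G),X)));
Scan left-to-right; a leaf is any maximal label run not followed by '(':
  pos 2: leaf 'B' → count = 1
  pos 4: leaf 'A' → count = 2
  pos 6: leaf 'W' → count = 3
  pos 8: leaf 'E' → count = 4
  pos 11: leaf 'F' → count = 5
  pos 14: leaf 'J' → count = 6
  pos 19: leaf 'Y' → count = 7
  pos 21: leaf 'H' → count = 8
  pos 23: leaf 'R' → count = 9
  pos 25: leaf 'U' → count = 10
  pos 28: leaf 'T' → count = 11
  pos 30: leaf 'S' → count = 12
  pos 32: leaf 'G' → count = 13
  pos 35: leaf 'X' → count = 14
Total leaves: 14

Answer: 14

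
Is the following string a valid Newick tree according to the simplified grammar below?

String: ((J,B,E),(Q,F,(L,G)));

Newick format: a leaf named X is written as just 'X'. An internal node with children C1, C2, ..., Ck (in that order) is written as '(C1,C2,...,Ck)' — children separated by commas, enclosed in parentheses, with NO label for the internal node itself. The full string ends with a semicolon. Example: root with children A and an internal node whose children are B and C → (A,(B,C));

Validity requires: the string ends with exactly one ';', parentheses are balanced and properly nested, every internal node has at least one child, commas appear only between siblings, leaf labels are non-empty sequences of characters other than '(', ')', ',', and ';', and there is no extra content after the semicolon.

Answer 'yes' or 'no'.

Input: ((J,B,E),(Q,F,(L,G)));
Paren balance: 4 '(' vs 4 ')' OK
Ends with single ';': True
Full parse: OK
Valid: True

Answer: yes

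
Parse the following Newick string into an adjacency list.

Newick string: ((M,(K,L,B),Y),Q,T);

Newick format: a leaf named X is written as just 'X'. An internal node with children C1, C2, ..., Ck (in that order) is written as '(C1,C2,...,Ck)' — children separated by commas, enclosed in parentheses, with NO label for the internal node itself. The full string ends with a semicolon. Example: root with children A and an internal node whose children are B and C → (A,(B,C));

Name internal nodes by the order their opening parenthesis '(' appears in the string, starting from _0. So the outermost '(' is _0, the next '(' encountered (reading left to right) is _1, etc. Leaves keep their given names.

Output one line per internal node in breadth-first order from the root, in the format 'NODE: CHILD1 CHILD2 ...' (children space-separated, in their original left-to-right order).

Input: ((M,(K,L,B),Y),Q,T);
Scanning left-to-right, naming '(' by encounter order:
  pos 0: '(' -> open internal node _0 (depth 1)
  pos 1: '(' -> open internal node _1 (depth 2)
  pos 4: '(' -> open internal node _2 (depth 3)
  pos 10: ')' -> close internal node _2 (now at depth 2)
  pos 13: ')' -> close internal node _1 (now at depth 1)
  pos 18: ')' -> close internal node _0 (now at depth 0)
Total internal nodes: 3
BFS adjacency from root:
  _0: _1 Q T
  _1: M _2 Y
  _2: K L B

Answer: _0: _1 Q T
_1: M _2 Y
_2: K L B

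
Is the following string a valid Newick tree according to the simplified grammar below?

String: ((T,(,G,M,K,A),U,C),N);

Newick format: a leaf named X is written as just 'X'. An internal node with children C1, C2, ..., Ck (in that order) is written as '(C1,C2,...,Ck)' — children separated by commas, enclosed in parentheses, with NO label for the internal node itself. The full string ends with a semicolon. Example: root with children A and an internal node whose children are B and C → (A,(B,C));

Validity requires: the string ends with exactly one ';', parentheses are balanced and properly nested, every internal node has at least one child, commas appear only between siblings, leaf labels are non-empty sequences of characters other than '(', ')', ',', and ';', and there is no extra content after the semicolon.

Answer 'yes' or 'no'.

Answer: no

Derivation:
Input: ((T,(,G,M,K,A),U,C),N);
Paren balance: 3 '(' vs 3 ')' OK
Ends with single ';': True
Full parse: FAILS (empty leaf label at pos 5)
Valid: False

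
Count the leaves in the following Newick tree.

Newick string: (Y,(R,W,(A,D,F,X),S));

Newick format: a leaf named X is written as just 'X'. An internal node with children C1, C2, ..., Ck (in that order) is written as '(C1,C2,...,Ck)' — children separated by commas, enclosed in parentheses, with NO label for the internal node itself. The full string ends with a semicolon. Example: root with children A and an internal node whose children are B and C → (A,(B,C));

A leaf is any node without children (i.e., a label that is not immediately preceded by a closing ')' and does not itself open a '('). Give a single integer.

Answer: 8

Derivation:
Newick: (Y,(R,W,(A,D,F,X),S));
Scan left-to-right; a leaf is any maximal label run not followed by '(':
  pos 1: leaf 'Y' → count = 1
  pos 4: leaf 'R' → count = 2
  pos 6: leaf 'W' → count = 3
  pos 9: leaf 'A' → count = 4
  pos 11: leaf 'D' → count = 5
  pos 13: leaf 'F' → count = 6
  pos 15: leaf 'X' → count = 7
  pos 18: leaf 'S' → count = 8
Total leaves: 8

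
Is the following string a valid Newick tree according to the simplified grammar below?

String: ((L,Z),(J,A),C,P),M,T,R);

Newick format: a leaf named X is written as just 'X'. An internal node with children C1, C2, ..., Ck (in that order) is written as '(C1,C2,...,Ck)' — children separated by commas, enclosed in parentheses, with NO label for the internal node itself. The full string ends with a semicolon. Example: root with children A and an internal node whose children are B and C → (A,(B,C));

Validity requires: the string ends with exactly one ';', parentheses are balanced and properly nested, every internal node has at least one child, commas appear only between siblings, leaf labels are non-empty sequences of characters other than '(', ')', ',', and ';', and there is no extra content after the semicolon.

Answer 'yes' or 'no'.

Answer: no

Derivation:
Input: ((L,Z),(J,A),C,P),M,T,R);
Paren balance: 3 '(' vs 4 ')' MISMATCH
Ends with single ';': True
Full parse: FAILS (extra content after tree at pos 17)
Valid: False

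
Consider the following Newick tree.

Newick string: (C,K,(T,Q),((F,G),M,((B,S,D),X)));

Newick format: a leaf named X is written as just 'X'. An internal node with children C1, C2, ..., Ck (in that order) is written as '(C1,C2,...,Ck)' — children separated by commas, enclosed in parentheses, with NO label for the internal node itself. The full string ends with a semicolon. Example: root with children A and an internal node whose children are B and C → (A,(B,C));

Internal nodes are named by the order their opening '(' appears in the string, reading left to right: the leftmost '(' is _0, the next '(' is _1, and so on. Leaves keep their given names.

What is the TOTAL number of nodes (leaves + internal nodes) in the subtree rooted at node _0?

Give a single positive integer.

Answer: 17

Derivation:
Newick: (C,K,(T,Q),((F,G),M,((B,S,D),X)));
Locate _0: it is the '(' at position 0 (the 1st '(' reading left to right).
Query: subtree rooted at _0
_0: subtree_size = 1 + 16
  C: subtree_size = 1 + 0
  K: subtree_size = 1 + 0
  _1: subtree_size = 1 + 2
    T: subtree_size = 1 + 0
    Q: subtree_size = 1 + 0
  _2: subtree_size = 1 + 10
    _3: subtree_size = 1 + 2
      F: subtree_size = 1 + 0
      G: subtree_size = 1 + 0
    M: subtree_size = 1 + 0
    _4: subtree_size = 1 + 5
      _5: subtree_size = 1 + 3
        B: subtree_size = 1 + 0
        S: subtree_size = 1 + 0
        D: subtree_size = 1 + 0
      X: subtree_size = 1 + 0
Total subtree size of _0: 17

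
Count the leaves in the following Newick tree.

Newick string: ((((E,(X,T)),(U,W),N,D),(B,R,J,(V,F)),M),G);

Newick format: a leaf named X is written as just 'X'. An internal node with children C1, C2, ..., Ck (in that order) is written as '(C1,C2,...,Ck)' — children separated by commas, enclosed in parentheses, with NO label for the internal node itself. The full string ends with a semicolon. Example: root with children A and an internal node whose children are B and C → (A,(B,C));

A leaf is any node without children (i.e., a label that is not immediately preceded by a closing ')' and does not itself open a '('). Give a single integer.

Newick: ((((E,(X,T)),(U,W),N,D),(B,R,J,(V,F)),M),G);
Scan left-to-right; a leaf is any maximal label run not followed by '(':
  pos 4: leaf 'E' → count = 1
  pos 7: leaf 'X' → count = 2
  pos 9: leaf 'T' → count = 3
  pos 14: leaf 'U' → count = 4
  pos 16: leaf 'W' → count = 5
  pos 19: leaf 'N' → count = 6
  pos 21: leaf 'D' → count = 7
  pos 25: leaf 'B' → count = 8
  pos 27: leaf 'R' → count = 9
  pos 29: leaf 'J' → count = 10
  pos 32: leaf 'V' → count = 11
  pos 34: leaf 'F' → count = 12
  pos 38: leaf 'M' → count = 13
  pos 41: leaf 'G' → count = 14
Total leaves: 14

Answer: 14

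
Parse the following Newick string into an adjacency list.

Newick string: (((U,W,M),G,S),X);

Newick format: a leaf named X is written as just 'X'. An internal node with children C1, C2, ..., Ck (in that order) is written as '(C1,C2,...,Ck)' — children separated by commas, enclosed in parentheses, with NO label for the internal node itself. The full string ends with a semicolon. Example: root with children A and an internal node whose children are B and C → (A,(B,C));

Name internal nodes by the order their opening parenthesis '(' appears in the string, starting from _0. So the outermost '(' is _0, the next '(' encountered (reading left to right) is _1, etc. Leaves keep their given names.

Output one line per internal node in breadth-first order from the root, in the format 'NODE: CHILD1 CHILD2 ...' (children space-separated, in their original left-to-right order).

Input: (((U,W,M),G,S),X);
Scanning left-to-right, naming '(' by encounter order:
  pos 0: '(' -> open internal node _0 (depth 1)
  pos 1: '(' -> open internal node _1 (depth 2)
  pos 2: '(' -> open internal node _2 (depth 3)
  pos 8: ')' -> close internal node _2 (now at depth 2)
  pos 13: ')' -> close internal node _1 (now at depth 1)
  pos 16: ')' -> close internal node _0 (now at depth 0)
Total internal nodes: 3
BFS adjacency from root:
  _0: _1 X
  _1: _2 G S
  _2: U W M

Answer: _0: _1 X
_1: _2 G S
_2: U W M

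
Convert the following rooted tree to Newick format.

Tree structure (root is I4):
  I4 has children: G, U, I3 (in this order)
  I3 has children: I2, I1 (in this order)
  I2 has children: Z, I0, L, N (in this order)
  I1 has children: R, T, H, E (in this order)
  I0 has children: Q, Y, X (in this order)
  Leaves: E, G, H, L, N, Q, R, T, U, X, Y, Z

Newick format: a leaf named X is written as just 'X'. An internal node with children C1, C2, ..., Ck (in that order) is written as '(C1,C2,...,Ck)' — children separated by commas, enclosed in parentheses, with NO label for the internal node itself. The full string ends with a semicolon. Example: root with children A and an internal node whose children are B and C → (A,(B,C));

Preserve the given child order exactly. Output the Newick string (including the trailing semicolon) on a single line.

internal I4 with children ['G', 'U', 'I3']
  leaf 'G' → 'G'
  leaf 'U' → 'U'
  internal I3 with children ['I2', 'I1']
    internal I2 with children ['Z', 'I0', 'L', 'N']
      leaf 'Z' → 'Z'
      internal I0 with children ['Q', 'Y', 'X']
        leaf 'Q' → 'Q'
        leaf 'Y' → 'Y'
        leaf 'X' → 'X'
      → '(Q,Y,X)'
      leaf 'L' → 'L'
      leaf 'N' → 'N'
    → '(Z,(Q,Y,X),L,N)'
    internal I1 with children ['R', 'T', 'H', 'E']
      leaf 'R' → 'R'
      leaf 'T' → 'T'
      leaf 'H' → 'H'
      leaf 'E' → 'E'
    → '(R,T,H,E)'
  → '((Z,(Q,Y,X),L,N),(R,T,H,E))'
→ '(G,U,((Z,(Q,Y,X),L,N),(R,T,H,E)))'
Final: (G,U,((Z,(Q,Y,X),L,N),(R,T,H,E)));

Answer: (G,U,((Z,(Q,Y,X),L,N),(R,T,H,E)));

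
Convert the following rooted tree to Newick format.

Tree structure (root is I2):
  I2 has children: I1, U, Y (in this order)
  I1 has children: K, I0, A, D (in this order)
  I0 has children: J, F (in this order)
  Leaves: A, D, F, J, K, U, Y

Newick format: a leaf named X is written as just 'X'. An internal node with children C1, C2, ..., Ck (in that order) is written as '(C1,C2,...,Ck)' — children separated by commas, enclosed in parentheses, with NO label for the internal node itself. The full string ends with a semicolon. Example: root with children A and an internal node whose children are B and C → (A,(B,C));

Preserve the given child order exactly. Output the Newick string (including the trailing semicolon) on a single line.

Answer: ((K,(J,F),A,D),U,Y);

Derivation:
internal I2 with children ['I1', 'U', 'Y']
  internal I1 with children ['K', 'I0', 'A', 'D']
    leaf 'K' → 'K'
    internal I0 with children ['J', 'F']
      leaf 'J' → 'J'
      leaf 'F' → 'F'
    → '(J,F)'
    leaf 'A' → 'A'
    leaf 'D' → 'D'
  → '(K,(J,F),A,D)'
  leaf 'U' → 'U'
  leaf 'Y' → 'Y'
→ '((K,(J,F),A,D),U,Y)'
Final: ((K,(J,F),A,D),U,Y);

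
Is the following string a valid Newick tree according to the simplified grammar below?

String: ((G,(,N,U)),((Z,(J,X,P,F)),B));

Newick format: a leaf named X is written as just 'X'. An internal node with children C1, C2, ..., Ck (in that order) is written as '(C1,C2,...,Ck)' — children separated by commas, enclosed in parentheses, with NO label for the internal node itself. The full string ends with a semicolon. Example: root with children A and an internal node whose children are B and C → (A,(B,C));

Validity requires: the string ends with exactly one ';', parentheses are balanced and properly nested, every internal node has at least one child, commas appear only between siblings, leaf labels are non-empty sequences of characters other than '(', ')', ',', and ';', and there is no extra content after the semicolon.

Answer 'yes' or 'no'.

Answer: no

Derivation:
Input: ((G,(,N,U)),((Z,(J,X,P,F)),B));
Paren balance: 6 '(' vs 6 ')' OK
Ends with single ';': True
Full parse: FAILS (empty leaf label at pos 5)
Valid: False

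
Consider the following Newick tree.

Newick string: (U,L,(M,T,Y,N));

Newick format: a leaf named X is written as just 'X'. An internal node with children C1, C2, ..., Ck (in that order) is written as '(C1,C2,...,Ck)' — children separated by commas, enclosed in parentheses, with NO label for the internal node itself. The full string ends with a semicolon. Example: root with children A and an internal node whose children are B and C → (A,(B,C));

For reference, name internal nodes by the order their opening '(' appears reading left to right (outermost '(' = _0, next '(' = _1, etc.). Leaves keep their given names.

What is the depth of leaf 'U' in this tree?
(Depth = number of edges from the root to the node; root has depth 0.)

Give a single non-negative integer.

Answer: 1

Derivation:
Newick: (U,L,(M,T,Y,N));
Naming internals by '(' encounter order: outermost '(' = _0, next = _1, ...
Query node: U
Path from root: _0 -> U
Depth of U: 1 (number of edges from root)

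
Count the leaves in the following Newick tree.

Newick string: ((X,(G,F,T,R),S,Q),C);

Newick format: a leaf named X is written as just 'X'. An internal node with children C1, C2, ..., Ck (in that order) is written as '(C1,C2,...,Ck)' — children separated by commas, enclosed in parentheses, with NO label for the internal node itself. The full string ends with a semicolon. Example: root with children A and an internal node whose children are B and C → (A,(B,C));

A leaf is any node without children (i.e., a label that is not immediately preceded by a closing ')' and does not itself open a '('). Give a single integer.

Newick: ((X,(G,F,T,R),S,Q),C);
Scan left-to-right; a leaf is any maximal label run not followed by '(':
  pos 2: leaf 'X' → count = 1
  pos 5: leaf 'G' → count = 2
  pos 7: leaf 'F' → count = 3
  pos 9: leaf 'T' → count = 4
  pos 11: leaf 'R' → count = 5
  pos 14: leaf 'S' → count = 6
  pos 16: leaf 'Q' → count = 7
  pos 19: leaf 'C' → count = 8
Total leaves: 8

Answer: 8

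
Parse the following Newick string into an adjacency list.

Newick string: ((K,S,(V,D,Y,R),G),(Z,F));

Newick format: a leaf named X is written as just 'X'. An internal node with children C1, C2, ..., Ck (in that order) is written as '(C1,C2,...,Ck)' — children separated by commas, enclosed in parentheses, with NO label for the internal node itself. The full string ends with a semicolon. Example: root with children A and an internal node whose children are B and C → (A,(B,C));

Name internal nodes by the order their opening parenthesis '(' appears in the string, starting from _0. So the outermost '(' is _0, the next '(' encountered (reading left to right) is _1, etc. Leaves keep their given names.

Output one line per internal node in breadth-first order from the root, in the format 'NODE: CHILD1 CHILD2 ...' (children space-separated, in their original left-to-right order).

Input: ((K,S,(V,D,Y,R),G),(Z,F));
Scanning left-to-right, naming '(' by encounter order:
  pos 0: '(' -> open internal node _0 (depth 1)
  pos 1: '(' -> open internal node _1 (depth 2)
  pos 6: '(' -> open internal node _2 (depth 3)
  pos 14: ')' -> close internal node _2 (now at depth 2)
  pos 17: ')' -> close internal node _1 (now at depth 1)
  pos 19: '(' -> open internal node _3 (depth 2)
  pos 23: ')' -> close internal node _3 (now at depth 1)
  pos 24: ')' -> close internal node _0 (now at depth 0)
Total internal nodes: 4
BFS adjacency from root:
  _0: _1 _3
  _1: K S _2 G
  _3: Z F
  _2: V D Y R

Answer: _0: _1 _3
_1: K S _2 G
_3: Z F
_2: V D Y R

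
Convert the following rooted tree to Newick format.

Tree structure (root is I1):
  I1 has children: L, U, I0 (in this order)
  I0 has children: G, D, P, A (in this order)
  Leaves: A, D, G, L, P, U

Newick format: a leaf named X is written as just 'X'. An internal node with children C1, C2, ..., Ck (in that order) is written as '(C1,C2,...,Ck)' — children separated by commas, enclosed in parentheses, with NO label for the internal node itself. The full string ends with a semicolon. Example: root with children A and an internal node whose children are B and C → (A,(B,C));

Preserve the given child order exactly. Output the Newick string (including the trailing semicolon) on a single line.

Answer: (L,U,(G,D,P,A));

Derivation:
internal I1 with children ['L', 'U', 'I0']
  leaf 'L' → 'L'
  leaf 'U' → 'U'
  internal I0 with children ['G', 'D', 'P', 'A']
    leaf 'G' → 'G'
    leaf 'D' → 'D'
    leaf 'P' → 'P'
    leaf 'A' → 'A'
  → '(G,D,P,A)'
→ '(L,U,(G,D,P,A))'
Final: (L,U,(G,D,P,A));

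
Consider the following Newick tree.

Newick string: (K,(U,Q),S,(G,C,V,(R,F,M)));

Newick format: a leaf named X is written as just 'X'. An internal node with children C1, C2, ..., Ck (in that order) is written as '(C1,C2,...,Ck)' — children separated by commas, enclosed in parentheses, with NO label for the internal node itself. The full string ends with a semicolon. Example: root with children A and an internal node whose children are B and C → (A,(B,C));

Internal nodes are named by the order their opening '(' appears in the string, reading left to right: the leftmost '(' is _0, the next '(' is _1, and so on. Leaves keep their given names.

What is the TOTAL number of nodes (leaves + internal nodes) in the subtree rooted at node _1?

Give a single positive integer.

Newick: (K,(U,Q),S,(G,C,V,(R,F,M)));
Locate _1: it is the '(' at position 3 (the 2nd '(' reading left to right).
Query: subtree rooted at _1
_1: subtree_size = 1 + 2
  U: subtree_size = 1 + 0
  Q: subtree_size = 1 + 0
Total subtree size of _1: 3

Answer: 3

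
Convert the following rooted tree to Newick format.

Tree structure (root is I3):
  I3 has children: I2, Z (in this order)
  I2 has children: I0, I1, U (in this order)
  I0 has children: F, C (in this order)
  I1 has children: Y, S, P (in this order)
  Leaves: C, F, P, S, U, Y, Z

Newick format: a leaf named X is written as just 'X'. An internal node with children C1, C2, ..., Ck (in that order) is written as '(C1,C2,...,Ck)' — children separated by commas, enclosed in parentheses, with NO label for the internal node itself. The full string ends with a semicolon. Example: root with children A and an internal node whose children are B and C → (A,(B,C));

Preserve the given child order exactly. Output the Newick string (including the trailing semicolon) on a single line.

internal I3 with children ['I2', 'Z']
  internal I2 with children ['I0', 'I1', 'U']
    internal I0 with children ['F', 'C']
      leaf 'F' → 'F'
      leaf 'C' → 'C'
    → '(F,C)'
    internal I1 with children ['Y', 'S', 'P']
      leaf 'Y' → 'Y'
      leaf 'S' → 'S'
      leaf 'P' → 'P'
    → '(Y,S,P)'
    leaf 'U' → 'U'
  → '((F,C),(Y,S,P),U)'
  leaf 'Z' → 'Z'
→ '(((F,C),(Y,S,P),U),Z)'
Final: (((F,C),(Y,S,P),U),Z);

Answer: (((F,C),(Y,S,P),U),Z);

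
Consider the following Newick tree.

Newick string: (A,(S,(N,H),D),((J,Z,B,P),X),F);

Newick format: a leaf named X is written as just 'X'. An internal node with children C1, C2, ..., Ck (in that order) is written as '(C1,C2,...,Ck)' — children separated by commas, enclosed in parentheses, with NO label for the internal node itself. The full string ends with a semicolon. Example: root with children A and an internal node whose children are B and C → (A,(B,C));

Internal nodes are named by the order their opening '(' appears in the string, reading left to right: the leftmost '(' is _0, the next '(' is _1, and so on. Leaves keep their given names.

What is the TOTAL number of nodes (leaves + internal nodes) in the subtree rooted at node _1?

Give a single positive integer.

Newick: (A,(S,(N,H),D),((J,Z,B,P),X),F);
Locate _1: it is the '(' at position 3 (the 2nd '(' reading left to right).
Query: subtree rooted at _1
_1: subtree_size = 1 + 5
  S: subtree_size = 1 + 0
  _2: subtree_size = 1 + 2
    N: subtree_size = 1 + 0
    H: subtree_size = 1 + 0
  D: subtree_size = 1 + 0
Total subtree size of _1: 6

Answer: 6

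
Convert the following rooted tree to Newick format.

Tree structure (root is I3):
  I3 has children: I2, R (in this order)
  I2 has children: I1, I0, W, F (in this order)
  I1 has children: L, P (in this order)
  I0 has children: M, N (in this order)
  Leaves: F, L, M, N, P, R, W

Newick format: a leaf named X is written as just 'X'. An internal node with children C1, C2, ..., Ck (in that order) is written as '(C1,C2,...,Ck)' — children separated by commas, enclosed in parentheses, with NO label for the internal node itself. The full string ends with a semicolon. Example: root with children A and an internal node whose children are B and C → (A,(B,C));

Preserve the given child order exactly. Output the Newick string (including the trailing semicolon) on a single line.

internal I3 with children ['I2', 'R']
  internal I2 with children ['I1', 'I0', 'W', 'F']
    internal I1 with children ['L', 'P']
      leaf 'L' → 'L'
      leaf 'P' → 'P'
    → '(L,P)'
    internal I0 with children ['M', 'N']
      leaf 'M' → 'M'
      leaf 'N' → 'N'
    → '(M,N)'
    leaf 'W' → 'W'
    leaf 'F' → 'F'
  → '((L,P),(M,N),W,F)'
  leaf 'R' → 'R'
→ '(((L,P),(M,N),W,F),R)'
Final: (((L,P),(M,N),W,F),R);

Answer: (((L,P),(M,N),W,F),R);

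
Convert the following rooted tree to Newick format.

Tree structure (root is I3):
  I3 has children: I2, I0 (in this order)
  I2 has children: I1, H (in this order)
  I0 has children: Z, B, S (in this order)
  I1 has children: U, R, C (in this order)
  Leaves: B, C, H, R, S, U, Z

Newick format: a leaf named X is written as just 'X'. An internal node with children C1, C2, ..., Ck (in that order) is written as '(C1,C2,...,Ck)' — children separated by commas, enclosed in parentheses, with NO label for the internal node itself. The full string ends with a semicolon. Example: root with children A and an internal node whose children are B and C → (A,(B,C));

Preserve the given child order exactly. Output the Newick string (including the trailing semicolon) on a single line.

Answer: (((U,R,C),H),(Z,B,S));

Derivation:
internal I3 with children ['I2', 'I0']
  internal I2 with children ['I1', 'H']
    internal I1 with children ['U', 'R', 'C']
      leaf 'U' → 'U'
      leaf 'R' → 'R'
      leaf 'C' → 'C'
    → '(U,R,C)'
    leaf 'H' → 'H'
  → '((U,R,C),H)'
  internal I0 with children ['Z', 'B', 'S']
    leaf 'Z' → 'Z'
    leaf 'B' → 'B'
    leaf 'S' → 'S'
  → '(Z,B,S)'
→ '(((U,R,C),H),(Z,B,S))'
Final: (((U,R,C),H),(Z,B,S));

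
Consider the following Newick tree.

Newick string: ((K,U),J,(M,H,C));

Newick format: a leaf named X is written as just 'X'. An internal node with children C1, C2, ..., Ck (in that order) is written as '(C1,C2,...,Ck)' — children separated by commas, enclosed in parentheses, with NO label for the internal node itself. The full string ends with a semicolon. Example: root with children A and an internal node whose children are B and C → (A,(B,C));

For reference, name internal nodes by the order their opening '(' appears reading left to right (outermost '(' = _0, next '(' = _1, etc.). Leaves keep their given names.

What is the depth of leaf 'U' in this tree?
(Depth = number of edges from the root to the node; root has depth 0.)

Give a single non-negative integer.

Answer: 2

Derivation:
Newick: ((K,U),J,(M,H,C));
Naming internals by '(' encounter order: outermost '(' = _0, next = _1, ...
Query node: U
Path from root: _0 -> _1 -> U
Depth of U: 2 (number of edges from root)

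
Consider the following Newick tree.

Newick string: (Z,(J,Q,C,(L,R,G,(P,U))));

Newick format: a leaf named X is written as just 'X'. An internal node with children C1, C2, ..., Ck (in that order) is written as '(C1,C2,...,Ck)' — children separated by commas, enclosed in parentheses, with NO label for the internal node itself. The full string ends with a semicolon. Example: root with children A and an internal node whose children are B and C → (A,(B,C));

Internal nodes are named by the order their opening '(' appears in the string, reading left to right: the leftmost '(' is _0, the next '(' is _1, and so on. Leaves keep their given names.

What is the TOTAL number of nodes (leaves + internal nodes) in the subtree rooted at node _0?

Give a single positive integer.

Answer: 13

Derivation:
Newick: (Z,(J,Q,C,(L,R,G,(P,U))));
Locate _0: it is the '(' at position 0 (the 1st '(' reading left to right).
Query: subtree rooted at _0
_0: subtree_size = 1 + 12
  Z: subtree_size = 1 + 0
  _1: subtree_size = 1 + 10
    J: subtree_size = 1 + 0
    Q: subtree_size = 1 + 0
    C: subtree_size = 1 + 0
    _2: subtree_size = 1 + 6
      L: subtree_size = 1 + 0
      R: subtree_size = 1 + 0
      G: subtree_size = 1 + 0
      _3: subtree_size = 1 + 2
        P: subtree_size = 1 + 0
        U: subtree_size = 1 + 0
Total subtree size of _0: 13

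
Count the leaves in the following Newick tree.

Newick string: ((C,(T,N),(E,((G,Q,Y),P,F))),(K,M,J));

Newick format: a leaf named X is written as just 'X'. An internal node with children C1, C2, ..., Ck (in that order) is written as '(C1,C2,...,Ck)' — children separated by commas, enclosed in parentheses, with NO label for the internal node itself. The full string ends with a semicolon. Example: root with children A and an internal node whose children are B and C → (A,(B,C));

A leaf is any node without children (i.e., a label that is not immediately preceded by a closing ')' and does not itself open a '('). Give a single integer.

Newick: ((C,(T,N),(E,((G,Q,Y),P,F))),(K,M,J));
Scan left-to-right; a leaf is any maximal label run not followed by '(':
  pos 2: leaf 'C' → count = 1
  pos 5: leaf 'T' → count = 2
  pos 7: leaf 'N' → count = 3
  pos 11: leaf 'E' → count = 4
  pos 15: leaf 'G' → count = 5
  pos 17: leaf 'Q' → count = 6
  pos 19: leaf 'Y' → count = 7
  pos 22: leaf 'P' → count = 8
  pos 24: leaf 'F' → count = 9
  pos 30: leaf 'K' → count = 10
  pos 32: leaf 'M' → count = 11
  pos 34: leaf 'J' → count = 12
Total leaves: 12

Answer: 12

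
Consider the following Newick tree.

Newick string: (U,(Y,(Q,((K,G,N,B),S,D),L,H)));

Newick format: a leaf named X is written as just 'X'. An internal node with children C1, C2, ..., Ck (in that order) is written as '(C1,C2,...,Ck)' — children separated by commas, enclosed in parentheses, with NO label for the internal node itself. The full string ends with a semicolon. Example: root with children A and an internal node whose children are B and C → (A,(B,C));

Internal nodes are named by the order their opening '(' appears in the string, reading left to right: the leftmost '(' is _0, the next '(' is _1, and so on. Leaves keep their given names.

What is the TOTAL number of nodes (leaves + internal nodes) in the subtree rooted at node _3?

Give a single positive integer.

Newick: (U,(Y,(Q,((K,G,N,B),S,D),L,H)));
Locate _3: it is the '(' at position 9 (the 4th '(' reading left to right).
Query: subtree rooted at _3
_3: subtree_size = 1 + 7
  _4: subtree_size = 1 + 4
    K: subtree_size = 1 + 0
    G: subtree_size = 1 + 0
    N: subtree_size = 1 + 0
    B: subtree_size = 1 + 0
  S: subtree_size = 1 + 0
  D: subtree_size = 1 + 0
Total subtree size of _3: 8

Answer: 8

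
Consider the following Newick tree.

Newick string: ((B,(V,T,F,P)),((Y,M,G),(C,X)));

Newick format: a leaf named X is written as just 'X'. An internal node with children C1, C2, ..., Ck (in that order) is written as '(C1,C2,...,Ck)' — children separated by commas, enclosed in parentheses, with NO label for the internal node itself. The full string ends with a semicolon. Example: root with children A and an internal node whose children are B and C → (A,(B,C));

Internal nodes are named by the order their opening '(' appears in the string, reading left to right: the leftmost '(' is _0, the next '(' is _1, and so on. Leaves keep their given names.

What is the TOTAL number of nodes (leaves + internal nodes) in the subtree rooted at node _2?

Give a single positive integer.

Newick: ((B,(V,T,F,P)),((Y,M,G),(C,X)));
Locate _2: it is the '(' at position 4 (the 3rd '(' reading left to right).
Query: subtree rooted at _2
_2: subtree_size = 1 + 4
  V: subtree_size = 1 + 0
  T: subtree_size = 1 + 0
  F: subtree_size = 1 + 0
  P: subtree_size = 1 + 0
Total subtree size of _2: 5

Answer: 5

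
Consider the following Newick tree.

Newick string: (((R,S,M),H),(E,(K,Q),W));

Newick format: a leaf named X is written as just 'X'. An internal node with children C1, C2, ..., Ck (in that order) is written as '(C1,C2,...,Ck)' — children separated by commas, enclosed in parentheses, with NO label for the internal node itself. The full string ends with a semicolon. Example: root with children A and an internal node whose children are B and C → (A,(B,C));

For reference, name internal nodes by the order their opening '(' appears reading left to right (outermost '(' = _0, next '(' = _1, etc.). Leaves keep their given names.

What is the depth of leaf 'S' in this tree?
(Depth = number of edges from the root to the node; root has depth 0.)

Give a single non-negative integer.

Newick: (((R,S,M),H),(E,(K,Q),W));
Naming internals by '(' encounter order: outermost '(' = _0, next = _1, ...
Query node: S
Path from root: _0 -> _1 -> _2 -> S
Depth of S: 3 (number of edges from root)

Answer: 3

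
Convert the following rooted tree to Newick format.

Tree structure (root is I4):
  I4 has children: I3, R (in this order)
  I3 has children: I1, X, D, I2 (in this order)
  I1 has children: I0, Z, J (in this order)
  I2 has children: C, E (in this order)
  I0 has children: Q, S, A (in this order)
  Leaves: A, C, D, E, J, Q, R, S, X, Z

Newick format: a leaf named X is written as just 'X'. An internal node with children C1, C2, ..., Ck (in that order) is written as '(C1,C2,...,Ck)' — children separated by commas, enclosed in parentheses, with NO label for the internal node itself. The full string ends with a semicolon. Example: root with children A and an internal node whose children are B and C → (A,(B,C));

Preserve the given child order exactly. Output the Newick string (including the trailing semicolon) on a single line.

Answer: ((((Q,S,A),Z,J),X,D,(C,E)),R);

Derivation:
internal I4 with children ['I3', 'R']
  internal I3 with children ['I1', 'X', 'D', 'I2']
    internal I1 with children ['I0', 'Z', 'J']
      internal I0 with children ['Q', 'S', 'A']
        leaf 'Q' → 'Q'
        leaf 'S' → 'S'
        leaf 'A' → 'A'
      → '(Q,S,A)'
      leaf 'Z' → 'Z'
      leaf 'J' → 'J'
    → '((Q,S,A),Z,J)'
    leaf 'X' → 'X'
    leaf 'D' → 'D'
    internal I2 with children ['C', 'E']
      leaf 'C' → 'C'
      leaf 'E' → 'E'
    → '(C,E)'
  → '(((Q,S,A),Z,J),X,D,(C,E))'
  leaf 'R' → 'R'
→ '((((Q,S,A),Z,J),X,D,(C,E)),R)'
Final: ((((Q,S,A),Z,J),X,D,(C,E)),R);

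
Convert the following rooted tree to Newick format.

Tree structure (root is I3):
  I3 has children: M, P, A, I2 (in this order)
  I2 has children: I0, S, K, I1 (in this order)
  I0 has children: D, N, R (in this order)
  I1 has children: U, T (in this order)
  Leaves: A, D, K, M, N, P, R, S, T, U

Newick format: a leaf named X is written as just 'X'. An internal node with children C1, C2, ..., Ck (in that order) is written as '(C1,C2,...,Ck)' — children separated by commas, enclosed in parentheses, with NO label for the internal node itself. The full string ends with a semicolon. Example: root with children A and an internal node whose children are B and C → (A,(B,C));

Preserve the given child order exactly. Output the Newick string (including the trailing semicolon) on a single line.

internal I3 with children ['M', 'P', 'A', 'I2']
  leaf 'M' → 'M'
  leaf 'P' → 'P'
  leaf 'A' → 'A'
  internal I2 with children ['I0', 'S', 'K', 'I1']
    internal I0 with children ['D', 'N', 'R']
      leaf 'D' → 'D'
      leaf 'N' → 'N'
      leaf 'R' → 'R'
    → '(D,N,R)'
    leaf 'S' → 'S'
    leaf 'K' → 'K'
    internal I1 with children ['U', 'T']
      leaf 'U' → 'U'
      leaf 'T' → 'T'
    → '(U,T)'
  → '((D,N,R),S,K,(U,T))'
→ '(M,P,A,((D,N,R),S,K,(U,T)))'
Final: (M,P,A,((D,N,R),S,K,(U,T)));

Answer: (M,P,A,((D,N,R),S,K,(U,T)));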